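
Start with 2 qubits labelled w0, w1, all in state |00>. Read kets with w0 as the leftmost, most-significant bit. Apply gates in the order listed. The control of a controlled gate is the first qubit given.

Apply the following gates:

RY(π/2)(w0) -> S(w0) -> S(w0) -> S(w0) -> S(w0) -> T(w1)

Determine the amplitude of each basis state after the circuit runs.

After the circuit, the state carries amplitude sqrt(2)/2 on |00>, 0 on |01>, sqrt(2)/2 on |10>, 0 on |11>. Key observation: gates 2-5 undo each other exactly, leaving only the rest of the circuit to track.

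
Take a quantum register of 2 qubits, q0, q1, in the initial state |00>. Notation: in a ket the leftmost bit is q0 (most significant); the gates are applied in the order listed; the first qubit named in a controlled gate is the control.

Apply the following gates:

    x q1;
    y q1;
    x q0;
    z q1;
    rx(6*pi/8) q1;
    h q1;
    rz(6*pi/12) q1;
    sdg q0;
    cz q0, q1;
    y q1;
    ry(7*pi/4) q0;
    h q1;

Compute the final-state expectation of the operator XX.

The observable XX averages to 0.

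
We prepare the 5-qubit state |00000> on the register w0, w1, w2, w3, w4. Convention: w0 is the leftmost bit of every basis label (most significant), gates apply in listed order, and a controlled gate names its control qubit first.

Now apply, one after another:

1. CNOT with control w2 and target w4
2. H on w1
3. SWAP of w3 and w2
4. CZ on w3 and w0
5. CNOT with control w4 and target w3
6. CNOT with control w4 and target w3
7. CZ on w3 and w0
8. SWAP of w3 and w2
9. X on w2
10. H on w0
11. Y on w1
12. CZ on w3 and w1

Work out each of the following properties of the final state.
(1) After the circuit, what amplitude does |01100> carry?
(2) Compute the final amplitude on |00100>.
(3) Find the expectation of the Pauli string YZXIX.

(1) |01100> carries amplitude I/2 in the final state. Key observation: gates 3-8 undo each other exactly, leaving only the rest of the circuit to track.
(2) The final state's coefficient on |00100> equals -I/2.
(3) The expectation value of YZXIX is 0.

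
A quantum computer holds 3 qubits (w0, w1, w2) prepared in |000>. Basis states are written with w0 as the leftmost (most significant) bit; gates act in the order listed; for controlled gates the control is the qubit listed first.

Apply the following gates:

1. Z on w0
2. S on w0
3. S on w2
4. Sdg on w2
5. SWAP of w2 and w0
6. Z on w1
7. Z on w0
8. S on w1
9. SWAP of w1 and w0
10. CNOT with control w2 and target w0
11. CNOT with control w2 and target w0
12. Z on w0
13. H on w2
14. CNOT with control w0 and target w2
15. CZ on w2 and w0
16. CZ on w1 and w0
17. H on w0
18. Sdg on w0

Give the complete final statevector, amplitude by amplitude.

The resulting statevector has amplitude 1/2 on |000>, 1/2 on |001>, 0 on |010>, 0 on |011>, -I/2 on |100>, -I/2 on |101>, 0 on |110>, 0 on |111>.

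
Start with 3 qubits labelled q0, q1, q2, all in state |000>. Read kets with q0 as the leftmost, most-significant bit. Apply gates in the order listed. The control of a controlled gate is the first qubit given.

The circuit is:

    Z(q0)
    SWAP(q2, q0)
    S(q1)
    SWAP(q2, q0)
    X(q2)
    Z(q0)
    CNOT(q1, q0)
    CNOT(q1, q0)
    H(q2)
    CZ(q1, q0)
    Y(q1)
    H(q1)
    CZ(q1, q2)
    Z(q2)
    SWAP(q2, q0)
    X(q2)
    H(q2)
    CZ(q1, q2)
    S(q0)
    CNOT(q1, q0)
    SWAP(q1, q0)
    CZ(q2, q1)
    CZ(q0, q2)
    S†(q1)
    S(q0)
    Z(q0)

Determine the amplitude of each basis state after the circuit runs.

After the circuit, the state carries amplitude sqrt(2)*I/4 on |000>, -sqrt(2)*I/4 on |001>, sqrt(2)*I/4 on |010>, sqrt(2)*I/4 on |011>, sqrt(2)*I/4 on |100>, -sqrt(2)*I/4 on |101>, sqrt(2)*I/4 on |110>, sqrt(2)*I/4 on |111>.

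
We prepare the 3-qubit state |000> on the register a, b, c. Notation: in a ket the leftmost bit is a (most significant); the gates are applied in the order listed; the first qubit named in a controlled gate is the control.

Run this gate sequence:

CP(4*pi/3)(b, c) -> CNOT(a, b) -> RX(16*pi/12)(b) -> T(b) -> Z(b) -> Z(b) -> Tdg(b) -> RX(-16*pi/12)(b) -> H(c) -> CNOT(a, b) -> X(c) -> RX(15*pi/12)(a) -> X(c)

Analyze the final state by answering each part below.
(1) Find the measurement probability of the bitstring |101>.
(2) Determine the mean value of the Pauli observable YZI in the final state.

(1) A full measurement returns |101> with probability sqrt(2)/8 + 1/4. Key observation: the block from step 3 through step 8 cancels to the identity and can be dropped.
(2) The expectation value of YZI is sqrt(2)/2.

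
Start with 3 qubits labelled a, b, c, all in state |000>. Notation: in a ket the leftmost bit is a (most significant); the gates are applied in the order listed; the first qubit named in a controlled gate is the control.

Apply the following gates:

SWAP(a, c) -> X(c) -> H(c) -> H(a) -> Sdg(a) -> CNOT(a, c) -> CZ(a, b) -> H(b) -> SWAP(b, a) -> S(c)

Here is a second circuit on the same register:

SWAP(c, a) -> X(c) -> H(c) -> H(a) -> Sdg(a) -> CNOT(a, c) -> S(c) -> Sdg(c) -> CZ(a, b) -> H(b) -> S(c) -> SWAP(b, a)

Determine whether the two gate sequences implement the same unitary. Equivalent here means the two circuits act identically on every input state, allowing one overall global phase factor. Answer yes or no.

Yes: on every input state the two circuits agree up to one overall phase factor.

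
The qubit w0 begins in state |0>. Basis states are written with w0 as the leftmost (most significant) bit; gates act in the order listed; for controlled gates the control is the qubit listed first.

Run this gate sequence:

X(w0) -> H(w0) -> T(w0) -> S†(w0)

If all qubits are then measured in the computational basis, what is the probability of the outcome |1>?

Outcome |1> occurs with probability 1/2.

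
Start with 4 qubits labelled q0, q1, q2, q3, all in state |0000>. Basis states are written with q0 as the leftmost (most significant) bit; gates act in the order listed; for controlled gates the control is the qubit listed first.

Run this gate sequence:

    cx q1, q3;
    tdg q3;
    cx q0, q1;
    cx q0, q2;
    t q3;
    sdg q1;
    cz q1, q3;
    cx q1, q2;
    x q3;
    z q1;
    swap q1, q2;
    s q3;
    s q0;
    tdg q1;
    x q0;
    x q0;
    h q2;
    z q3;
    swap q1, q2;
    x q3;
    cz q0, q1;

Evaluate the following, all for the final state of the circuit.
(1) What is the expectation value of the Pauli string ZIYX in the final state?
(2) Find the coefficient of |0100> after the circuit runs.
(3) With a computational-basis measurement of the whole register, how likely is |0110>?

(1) The observable ZIYX averages to 0. Key observation: the block from step 15 through step 16 cancels to the identity and can be dropped.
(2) The amplitude on |0100> is -sqrt(2)*I/2.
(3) A full measurement returns |0110> with probability 0.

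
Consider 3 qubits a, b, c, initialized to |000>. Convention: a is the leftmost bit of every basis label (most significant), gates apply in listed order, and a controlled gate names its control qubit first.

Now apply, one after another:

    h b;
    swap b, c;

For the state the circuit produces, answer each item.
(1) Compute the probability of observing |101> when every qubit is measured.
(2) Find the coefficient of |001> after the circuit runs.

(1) A full measurement returns |101> with probability 0.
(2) The amplitude on |001> is sqrt(2)/2.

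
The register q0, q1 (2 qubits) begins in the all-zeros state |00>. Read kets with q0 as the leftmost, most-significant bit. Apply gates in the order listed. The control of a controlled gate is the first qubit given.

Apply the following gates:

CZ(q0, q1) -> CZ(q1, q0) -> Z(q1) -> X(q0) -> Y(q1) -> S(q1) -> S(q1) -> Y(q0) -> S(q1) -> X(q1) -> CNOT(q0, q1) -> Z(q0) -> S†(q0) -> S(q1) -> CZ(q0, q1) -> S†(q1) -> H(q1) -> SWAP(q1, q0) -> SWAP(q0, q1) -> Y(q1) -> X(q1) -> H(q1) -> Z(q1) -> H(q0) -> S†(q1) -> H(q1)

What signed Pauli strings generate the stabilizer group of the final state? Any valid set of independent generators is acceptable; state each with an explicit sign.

One valid set of independent stabilizer generators is +XI, -IX (any independent generating set of the same group is equally correct).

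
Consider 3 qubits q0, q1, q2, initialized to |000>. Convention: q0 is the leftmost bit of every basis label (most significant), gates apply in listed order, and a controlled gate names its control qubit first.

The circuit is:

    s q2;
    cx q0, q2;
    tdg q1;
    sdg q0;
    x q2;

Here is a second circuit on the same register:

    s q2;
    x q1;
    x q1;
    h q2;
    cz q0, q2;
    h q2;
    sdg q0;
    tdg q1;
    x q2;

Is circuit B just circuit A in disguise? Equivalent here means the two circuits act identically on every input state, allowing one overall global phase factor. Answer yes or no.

Yes: on every input state the two circuits agree up to one overall phase factor.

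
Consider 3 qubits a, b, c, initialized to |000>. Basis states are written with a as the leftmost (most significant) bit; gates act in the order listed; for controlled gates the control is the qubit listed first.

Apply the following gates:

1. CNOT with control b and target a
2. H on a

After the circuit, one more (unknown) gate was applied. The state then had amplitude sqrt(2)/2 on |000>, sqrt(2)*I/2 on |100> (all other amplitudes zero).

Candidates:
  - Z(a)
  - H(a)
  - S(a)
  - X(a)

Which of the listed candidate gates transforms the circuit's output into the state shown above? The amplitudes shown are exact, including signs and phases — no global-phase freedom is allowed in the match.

The unique candidate consistent with the amplitudes is S(a).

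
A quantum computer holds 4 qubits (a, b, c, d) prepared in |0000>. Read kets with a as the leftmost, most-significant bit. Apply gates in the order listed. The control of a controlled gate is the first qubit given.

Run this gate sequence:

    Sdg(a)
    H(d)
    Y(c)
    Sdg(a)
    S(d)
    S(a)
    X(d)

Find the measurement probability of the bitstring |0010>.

The probability of measuring |0010> is 1/2.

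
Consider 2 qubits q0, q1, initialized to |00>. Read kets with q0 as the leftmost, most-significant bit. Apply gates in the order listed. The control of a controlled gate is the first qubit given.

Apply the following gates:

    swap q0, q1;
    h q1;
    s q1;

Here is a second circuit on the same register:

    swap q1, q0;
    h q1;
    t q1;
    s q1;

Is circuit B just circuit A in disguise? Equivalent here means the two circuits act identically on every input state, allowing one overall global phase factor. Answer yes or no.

No, they are not equivalent — no single phase factor reconciles the two unitaries.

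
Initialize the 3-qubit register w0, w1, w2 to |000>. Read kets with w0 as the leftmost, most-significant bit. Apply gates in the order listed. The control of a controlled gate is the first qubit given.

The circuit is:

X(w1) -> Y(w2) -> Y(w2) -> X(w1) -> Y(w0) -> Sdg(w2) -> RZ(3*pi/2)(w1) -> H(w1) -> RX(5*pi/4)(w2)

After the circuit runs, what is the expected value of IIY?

In the final state, IIY has expectation sqrt(2)/2.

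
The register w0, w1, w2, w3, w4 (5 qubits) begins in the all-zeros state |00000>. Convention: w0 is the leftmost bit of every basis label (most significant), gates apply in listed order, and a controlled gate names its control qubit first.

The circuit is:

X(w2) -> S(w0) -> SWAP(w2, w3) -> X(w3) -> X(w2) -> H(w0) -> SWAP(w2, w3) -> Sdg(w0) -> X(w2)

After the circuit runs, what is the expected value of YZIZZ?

In the final state, YZIZZ has expectation 1.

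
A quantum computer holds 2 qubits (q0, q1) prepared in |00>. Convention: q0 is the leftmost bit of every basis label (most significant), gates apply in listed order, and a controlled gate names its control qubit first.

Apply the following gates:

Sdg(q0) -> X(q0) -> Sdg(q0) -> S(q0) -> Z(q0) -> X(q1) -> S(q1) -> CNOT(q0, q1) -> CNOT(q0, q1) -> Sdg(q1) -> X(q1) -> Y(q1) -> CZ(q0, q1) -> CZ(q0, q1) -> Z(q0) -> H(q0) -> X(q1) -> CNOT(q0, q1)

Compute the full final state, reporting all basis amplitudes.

After the circuit, the state carries amplitude sqrt(2)*I/2 on |00>, 0 on |01>, 0 on |10>, -sqrt(2)*I/2 on |11>. Key observation: gates 6-11 undo each other exactly, leaving only the rest of the circuit to track.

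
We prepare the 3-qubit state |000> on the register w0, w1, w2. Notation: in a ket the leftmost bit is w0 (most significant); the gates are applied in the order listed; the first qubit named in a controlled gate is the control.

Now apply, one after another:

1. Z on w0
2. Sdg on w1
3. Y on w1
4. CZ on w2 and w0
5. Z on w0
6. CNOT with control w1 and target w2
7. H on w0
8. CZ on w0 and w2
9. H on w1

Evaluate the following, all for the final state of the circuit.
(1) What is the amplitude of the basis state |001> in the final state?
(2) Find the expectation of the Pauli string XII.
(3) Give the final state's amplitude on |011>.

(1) The final state's coefficient on |001> equals I/2.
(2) In the final state, XII has expectation -1.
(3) The final state's coefficient on |011> equals -I/2.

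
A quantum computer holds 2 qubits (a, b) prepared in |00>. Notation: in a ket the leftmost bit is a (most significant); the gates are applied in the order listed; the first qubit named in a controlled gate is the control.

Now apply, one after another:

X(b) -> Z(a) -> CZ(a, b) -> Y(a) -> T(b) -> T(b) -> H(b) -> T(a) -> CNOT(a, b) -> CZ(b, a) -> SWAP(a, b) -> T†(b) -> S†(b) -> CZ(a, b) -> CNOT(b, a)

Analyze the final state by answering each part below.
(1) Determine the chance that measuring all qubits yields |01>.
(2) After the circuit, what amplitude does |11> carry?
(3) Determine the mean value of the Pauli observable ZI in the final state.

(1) A full measurement returns |01> with probability 1/2.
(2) The amplitude on |11> is -sqrt(2)*I/2.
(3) The observable ZI averages to 0.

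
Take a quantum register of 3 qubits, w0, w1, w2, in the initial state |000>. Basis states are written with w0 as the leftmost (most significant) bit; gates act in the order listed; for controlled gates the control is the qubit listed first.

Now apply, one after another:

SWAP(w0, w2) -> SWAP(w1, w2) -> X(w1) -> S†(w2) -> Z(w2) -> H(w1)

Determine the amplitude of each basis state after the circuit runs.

After the circuit, the state carries amplitude sqrt(2)/2 on |000>, -sqrt(2)/2 on |010>, and 0 on every other basis state.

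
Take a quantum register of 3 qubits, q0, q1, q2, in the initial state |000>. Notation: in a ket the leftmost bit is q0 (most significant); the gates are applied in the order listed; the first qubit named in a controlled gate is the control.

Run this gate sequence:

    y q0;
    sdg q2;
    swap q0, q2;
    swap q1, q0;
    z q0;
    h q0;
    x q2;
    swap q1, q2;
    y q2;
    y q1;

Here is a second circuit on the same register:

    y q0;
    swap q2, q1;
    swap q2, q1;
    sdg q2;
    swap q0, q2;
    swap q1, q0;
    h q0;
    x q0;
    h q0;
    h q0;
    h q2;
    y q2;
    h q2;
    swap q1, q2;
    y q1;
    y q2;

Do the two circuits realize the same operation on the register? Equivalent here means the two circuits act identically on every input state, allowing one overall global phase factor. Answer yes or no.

No, they are not equivalent — no single phase factor reconciles the two unitaries.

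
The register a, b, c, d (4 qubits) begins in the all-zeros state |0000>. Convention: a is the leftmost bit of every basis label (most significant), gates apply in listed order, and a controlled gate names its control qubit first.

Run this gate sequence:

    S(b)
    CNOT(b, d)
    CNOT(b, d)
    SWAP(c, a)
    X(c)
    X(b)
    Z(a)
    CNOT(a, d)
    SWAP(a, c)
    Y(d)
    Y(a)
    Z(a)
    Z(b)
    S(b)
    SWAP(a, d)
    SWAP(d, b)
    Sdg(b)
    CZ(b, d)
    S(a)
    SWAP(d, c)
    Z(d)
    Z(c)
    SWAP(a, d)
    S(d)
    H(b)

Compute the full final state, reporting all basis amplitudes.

After the circuit, the state carries amplitude -sqrt(2)*I/2 on |0011>, -sqrt(2)*I/2 on |0111>, and 0 on every other basis state.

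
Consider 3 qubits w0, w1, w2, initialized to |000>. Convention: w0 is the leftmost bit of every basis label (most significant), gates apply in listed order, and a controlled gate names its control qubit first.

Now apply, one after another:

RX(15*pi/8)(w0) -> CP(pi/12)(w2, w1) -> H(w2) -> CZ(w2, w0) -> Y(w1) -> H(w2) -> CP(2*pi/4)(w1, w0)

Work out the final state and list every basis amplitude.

The final amplitudes are -I*cos(pi/16) on |010>, I*sin(pi/16) on |111>, and 0 on every other basis state.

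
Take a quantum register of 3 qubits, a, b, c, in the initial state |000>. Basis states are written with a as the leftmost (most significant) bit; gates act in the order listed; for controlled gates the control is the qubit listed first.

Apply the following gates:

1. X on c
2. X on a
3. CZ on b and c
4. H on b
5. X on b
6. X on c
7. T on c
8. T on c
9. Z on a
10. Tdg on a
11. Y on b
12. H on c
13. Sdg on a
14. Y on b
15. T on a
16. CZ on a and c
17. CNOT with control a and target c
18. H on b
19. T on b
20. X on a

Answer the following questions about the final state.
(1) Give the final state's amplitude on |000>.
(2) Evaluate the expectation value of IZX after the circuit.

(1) The amplitude on |000> is -sqrt(2)*I/2.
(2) The expectation value of IZX is -1.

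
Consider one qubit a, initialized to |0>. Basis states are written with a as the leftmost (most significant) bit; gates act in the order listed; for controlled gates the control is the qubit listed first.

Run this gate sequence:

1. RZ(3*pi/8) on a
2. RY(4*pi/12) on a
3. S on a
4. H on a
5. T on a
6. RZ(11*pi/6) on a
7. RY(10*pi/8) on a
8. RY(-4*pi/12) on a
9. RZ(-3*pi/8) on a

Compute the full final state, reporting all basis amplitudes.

The resulting statevector has amplitude -sqrt(6*sqrt(2) + 12)*exp(2*I*pi/3)/16 - sqrt(2*sqrt(2) + 4)*exp(7*I*pi/12)/16 - sqrt(6*sqrt(2) + 12)*exp(I*pi/12)/16 - sqrt(4 - 2*sqrt(2))*exp(2*I*pi/3)/16 + 3*sqrt(4 - 2*sqrt(2))*exp(I*pi/12)/16 + sqrt(12 - 6*sqrt(2))*exp(I*pi/6)/16 + sqrt(12 - 6*sqrt(2))*exp(7*I*pi/12)/16 + 3*sqrt(2*sqrt(2) + 4)*exp(I*pi/6)/16 on |0>, sqrt(6)*I*sqrt(sqrt(2)/4 + 1/2)*exp(17*I*pi/24)/8 - 3*sqrt(2)*sqrt(1/2 - sqrt(2)/4)*exp(19*I*pi/24)/8 + sqrt(6)*I*sqrt(1/2 - sqrt(2)/4)*exp(19*I*pi/24)/8 + sqrt(2)*I*sqrt(1/2 - sqrt(2)/4)*exp(17*I*pi/24)/8 + sqrt(6)*sqrt(1/2 - sqrt(2)/4)*exp(17*I*pi/24)/8 - sqrt(2)*I*sqrt(sqrt(2)/4 + 1/2)*exp(19*I*pi/24)/8 + sqrt(6)*sqrt(sqrt(2)/4 + 1/2)*exp(19*I*pi/24)/8 + 3*sqrt(2)*sqrt(sqrt(2)/4 + 1/2)*exp(17*I*pi/24)/8 on |1>.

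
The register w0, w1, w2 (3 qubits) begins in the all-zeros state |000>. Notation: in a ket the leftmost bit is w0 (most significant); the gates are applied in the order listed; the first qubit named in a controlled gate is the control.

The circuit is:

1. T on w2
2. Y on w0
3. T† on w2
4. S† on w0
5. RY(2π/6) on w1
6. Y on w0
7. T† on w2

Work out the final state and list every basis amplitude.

The resulting statevector has amplitude -sqrt(3)*I/2 on |000>, -I/2 on |010>, and 0 on every other basis state.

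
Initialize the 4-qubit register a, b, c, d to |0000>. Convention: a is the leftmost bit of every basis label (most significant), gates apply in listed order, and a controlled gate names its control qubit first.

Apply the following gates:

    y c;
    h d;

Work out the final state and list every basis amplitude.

After the circuit, the state carries amplitude sqrt(2)*I/2 on |0010>, sqrt(2)*I/2 on |0011>, and 0 on every other basis state.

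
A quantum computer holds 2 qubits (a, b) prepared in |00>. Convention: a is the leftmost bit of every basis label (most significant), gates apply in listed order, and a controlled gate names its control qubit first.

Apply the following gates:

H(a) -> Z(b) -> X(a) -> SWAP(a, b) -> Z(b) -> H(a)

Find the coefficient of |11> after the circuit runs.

|11> carries amplitude -1/2 in the final state.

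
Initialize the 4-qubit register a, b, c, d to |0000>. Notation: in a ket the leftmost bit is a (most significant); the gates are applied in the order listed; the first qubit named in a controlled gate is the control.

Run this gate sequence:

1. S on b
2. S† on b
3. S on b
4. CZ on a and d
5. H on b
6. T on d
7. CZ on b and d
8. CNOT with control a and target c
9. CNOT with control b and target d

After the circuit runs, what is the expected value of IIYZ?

In the final state, IIYZ has expectation 0. Key observation: the block from step 1 through step 2 cancels to the identity and can be dropped.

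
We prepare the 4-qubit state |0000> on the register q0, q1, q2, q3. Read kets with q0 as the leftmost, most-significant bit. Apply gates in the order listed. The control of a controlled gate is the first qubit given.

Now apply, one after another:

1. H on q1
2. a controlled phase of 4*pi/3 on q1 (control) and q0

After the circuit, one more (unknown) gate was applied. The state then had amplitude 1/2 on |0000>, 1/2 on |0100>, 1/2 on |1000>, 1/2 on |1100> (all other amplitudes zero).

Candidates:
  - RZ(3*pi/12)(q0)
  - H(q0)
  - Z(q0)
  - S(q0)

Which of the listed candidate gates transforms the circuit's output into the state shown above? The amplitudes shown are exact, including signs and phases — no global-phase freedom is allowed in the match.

It was H(q0) that produced the state shown.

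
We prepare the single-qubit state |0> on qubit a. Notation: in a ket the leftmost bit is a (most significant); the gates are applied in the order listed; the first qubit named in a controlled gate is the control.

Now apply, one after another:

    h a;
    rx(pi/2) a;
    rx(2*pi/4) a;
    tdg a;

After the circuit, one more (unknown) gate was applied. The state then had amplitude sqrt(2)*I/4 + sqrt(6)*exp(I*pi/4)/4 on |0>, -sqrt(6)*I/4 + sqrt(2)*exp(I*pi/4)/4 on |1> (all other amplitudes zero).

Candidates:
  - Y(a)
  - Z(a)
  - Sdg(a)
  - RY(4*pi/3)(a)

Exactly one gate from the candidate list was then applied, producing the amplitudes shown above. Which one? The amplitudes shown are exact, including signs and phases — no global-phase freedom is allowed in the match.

The unique candidate consistent with the amplitudes is RY(4*pi/3)(a).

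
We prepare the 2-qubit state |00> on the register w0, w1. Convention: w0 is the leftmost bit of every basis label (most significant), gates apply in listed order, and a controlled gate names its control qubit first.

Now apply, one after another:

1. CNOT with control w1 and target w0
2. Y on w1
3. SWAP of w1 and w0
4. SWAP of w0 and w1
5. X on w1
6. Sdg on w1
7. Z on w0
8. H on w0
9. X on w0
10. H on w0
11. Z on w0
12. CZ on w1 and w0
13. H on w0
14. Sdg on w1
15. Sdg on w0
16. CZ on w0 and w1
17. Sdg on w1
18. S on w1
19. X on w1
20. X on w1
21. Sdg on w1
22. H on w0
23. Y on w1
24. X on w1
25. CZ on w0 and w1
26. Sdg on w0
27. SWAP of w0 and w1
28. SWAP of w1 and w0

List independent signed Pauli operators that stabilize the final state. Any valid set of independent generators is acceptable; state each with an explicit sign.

The final state is stabilized by the group generated by +XI, +IZ; other independent generating sets are equally valid. Key observation: steps 8-11 multiply out to the identity, so the circuit reduces to the remaining gates.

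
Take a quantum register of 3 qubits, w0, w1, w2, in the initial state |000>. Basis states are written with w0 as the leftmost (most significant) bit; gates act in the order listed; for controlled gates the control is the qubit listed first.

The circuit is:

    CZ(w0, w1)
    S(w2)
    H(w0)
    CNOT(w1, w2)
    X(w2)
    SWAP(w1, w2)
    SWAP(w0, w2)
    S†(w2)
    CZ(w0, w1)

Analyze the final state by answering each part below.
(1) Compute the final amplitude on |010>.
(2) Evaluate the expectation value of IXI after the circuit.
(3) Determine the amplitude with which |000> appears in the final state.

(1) The amplitude on |010> is sqrt(2)/2.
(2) The expectation value of IXI is 0.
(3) The amplitude on |000> is 0.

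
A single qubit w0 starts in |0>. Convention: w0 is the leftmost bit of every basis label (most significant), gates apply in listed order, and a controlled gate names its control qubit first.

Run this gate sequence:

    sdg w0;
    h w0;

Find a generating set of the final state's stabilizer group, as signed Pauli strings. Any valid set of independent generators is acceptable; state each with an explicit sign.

The final state is stabilized by the group generated by +X; other independent generating sets are equally valid.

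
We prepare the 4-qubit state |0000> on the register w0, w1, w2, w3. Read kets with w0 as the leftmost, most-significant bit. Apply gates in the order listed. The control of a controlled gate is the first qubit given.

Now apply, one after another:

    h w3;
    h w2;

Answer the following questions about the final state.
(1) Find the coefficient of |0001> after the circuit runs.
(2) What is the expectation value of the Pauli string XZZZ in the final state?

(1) The amplitude on |0001> is 1/2.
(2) The observable XZZZ averages to 0.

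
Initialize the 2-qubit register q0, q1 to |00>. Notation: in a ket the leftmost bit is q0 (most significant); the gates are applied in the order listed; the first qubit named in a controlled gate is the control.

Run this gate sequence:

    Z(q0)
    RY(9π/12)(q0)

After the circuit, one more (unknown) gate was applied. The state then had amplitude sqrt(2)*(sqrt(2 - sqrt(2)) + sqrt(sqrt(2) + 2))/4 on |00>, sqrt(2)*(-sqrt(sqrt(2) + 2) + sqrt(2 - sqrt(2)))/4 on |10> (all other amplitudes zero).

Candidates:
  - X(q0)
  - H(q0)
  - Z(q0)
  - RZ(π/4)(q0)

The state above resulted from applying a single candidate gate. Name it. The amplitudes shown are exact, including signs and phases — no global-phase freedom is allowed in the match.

The unique candidate consistent with the amplitudes is H(q0).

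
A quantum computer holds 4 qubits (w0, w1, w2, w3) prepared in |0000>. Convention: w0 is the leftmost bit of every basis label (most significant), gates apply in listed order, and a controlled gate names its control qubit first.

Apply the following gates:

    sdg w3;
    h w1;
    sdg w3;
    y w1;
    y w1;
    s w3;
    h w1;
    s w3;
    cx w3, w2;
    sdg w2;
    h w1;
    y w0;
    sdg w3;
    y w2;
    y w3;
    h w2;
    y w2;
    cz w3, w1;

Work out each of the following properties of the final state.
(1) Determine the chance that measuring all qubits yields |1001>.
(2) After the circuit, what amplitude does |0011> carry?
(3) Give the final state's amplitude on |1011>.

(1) The probability of measuring |1001> is 1/4.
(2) The final state's coefficient on |0011> equals 0.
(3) The final state's coefficient on |1011> equals 1/2.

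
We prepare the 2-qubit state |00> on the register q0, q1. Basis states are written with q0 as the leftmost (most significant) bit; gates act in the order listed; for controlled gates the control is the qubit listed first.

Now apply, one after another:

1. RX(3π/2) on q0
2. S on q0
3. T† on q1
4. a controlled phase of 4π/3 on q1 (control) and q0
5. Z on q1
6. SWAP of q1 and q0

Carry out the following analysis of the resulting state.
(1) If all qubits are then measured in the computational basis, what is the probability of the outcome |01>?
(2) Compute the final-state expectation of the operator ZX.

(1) Outcome |01> occurs with probability 1/2.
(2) In the final state, ZX has expectation -1.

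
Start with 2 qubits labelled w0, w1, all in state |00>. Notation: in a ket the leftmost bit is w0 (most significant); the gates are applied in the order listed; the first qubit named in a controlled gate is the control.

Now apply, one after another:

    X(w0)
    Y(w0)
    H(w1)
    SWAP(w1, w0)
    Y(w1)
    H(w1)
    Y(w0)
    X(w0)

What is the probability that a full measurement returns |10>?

A full measurement returns |10> with probability 1/4.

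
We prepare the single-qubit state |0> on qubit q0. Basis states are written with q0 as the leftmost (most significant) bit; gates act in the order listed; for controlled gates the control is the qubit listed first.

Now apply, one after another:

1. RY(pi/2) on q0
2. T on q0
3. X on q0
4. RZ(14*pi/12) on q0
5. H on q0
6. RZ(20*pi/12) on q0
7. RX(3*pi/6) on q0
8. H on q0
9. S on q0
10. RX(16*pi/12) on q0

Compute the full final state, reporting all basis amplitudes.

The resulting statevector has amplitude -1/8 + sqrt(3)/8 - sqrt(3)*I/8 + sqrt(3)*exp(-7*I*pi/12)/8 + sqrt(3)*I*exp(5*I*pi/6)/8 + sqrt(3)*exp(-I*pi/4)/8 - I/8 + exp(-7*I*pi/12)/8 + I*exp(5*I*pi/6)/8 - exp(5*I*pi/6)/8 + sqrt(3)*I*exp(-7*I*pi/12)/8 - I*exp(-7*I*pi/12)/8 - exp(-I*pi/4)/8 + I*exp(-I*pi/4)/8 + sqrt(3)*exp(5*I*pi/6)/8 + sqrt(3)*I*exp(-I*pi/4)/8 on |0>, -1/8 + sqrt(3)/8 - sqrt(3)*I/8 + sqrt(3)*exp(-7*I*pi/12)/8 - sqrt(3)*I*exp(-I*pi/4)/8 - I/8 + exp(-7*I*pi/12)/8 - sqrt(3)*exp(5*I*pi/6)/8 - I*exp(-I*pi/4)/8 + exp(-I*pi/4)/8 + sqrt(3)*I*exp(-7*I*pi/12)/8 - I*exp(-7*I*pi/12)/8 + exp(5*I*pi/6)/8 - I*exp(5*I*pi/6)/8 - sqrt(3)*exp(-I*pi/4)/8 - sqrt(3)*I*exp(5*I*pi/6)/8 on |1>.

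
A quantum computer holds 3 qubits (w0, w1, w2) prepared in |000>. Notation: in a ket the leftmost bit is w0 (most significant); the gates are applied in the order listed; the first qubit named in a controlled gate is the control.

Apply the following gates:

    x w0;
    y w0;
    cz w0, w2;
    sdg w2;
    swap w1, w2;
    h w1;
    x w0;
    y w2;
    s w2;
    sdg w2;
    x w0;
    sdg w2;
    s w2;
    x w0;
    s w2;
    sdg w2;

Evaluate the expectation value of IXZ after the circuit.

The observable IXZ averages to -1.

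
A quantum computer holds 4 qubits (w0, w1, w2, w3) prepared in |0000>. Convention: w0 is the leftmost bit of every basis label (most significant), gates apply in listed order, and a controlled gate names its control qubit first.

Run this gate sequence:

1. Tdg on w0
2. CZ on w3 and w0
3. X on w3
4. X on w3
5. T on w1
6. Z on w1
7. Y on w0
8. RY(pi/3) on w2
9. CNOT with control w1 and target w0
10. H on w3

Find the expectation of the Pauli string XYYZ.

The expectation value of XYYZ is 0.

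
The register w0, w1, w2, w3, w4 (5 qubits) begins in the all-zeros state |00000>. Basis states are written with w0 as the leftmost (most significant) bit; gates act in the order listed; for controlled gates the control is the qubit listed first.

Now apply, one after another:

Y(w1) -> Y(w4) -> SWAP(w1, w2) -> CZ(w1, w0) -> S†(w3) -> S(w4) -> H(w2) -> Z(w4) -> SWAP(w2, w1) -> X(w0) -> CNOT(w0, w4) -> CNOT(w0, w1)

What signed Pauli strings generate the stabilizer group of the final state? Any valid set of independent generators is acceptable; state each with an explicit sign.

One valid set of independent stabilizer generators is -IXIII, -ZIIII, +IIZII, +IIIZI, +IIIIZ (any independent generating set of the same group is equally correct).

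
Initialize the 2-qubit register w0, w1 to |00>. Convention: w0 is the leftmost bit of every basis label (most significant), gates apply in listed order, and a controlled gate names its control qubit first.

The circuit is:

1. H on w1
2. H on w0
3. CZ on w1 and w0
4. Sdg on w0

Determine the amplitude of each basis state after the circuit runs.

The resulting statevector has amplitude 1/2 on |00>, 1/2 on |01>, -I/2 on |10>, I/2 on |11>.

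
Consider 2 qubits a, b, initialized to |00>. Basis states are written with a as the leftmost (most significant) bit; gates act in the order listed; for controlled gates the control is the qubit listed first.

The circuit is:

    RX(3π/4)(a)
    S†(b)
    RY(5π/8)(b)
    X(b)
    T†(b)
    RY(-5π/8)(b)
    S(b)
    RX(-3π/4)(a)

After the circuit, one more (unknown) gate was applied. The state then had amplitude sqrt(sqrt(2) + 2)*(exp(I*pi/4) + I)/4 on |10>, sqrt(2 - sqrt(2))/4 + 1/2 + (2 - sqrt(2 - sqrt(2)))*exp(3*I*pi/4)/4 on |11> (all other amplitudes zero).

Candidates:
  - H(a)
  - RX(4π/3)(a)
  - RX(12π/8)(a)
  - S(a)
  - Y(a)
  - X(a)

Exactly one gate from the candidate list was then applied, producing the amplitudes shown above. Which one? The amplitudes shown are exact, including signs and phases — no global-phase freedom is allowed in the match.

It was Y(a) that produced the state shown.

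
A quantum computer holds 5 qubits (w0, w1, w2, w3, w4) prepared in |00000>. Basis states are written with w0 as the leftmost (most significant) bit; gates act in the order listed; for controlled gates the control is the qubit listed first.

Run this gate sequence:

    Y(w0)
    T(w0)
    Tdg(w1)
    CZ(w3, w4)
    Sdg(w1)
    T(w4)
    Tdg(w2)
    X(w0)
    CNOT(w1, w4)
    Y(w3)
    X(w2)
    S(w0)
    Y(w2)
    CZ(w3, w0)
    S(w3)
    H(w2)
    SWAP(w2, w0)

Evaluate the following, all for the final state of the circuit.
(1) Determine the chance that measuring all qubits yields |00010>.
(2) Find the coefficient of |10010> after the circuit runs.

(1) A full measurement returns |00010> with probability 1/2.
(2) The amplitude on |10010> is -sqrt(2)*exp(I*pi/4)/2.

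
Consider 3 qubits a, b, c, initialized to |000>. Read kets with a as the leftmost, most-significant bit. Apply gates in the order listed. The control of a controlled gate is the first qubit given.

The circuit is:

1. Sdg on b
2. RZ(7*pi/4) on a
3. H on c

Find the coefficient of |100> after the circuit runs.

The final state's coefficient on |100> equals 0.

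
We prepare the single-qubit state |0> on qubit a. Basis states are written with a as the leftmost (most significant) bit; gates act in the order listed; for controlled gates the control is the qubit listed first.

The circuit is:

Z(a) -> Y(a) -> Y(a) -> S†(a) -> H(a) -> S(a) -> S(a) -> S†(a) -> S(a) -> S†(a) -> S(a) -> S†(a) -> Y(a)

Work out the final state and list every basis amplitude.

The resulting statevector has amplitude sqrt(2)/2 on |0>, sqrt(2)*I/2 on |1>. Key observation: gates 7-12 undo each other exactly, leaving only the rest of the circuit to track.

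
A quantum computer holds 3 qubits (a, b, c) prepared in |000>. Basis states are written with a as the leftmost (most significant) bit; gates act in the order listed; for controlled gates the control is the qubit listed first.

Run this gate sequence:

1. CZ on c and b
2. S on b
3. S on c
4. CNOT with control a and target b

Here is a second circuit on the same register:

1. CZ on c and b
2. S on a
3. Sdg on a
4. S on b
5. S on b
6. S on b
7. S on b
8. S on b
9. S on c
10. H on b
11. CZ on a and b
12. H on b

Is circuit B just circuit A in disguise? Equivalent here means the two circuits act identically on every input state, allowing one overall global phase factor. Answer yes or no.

Yes — the two circuits implement the same unitary up to a global phase.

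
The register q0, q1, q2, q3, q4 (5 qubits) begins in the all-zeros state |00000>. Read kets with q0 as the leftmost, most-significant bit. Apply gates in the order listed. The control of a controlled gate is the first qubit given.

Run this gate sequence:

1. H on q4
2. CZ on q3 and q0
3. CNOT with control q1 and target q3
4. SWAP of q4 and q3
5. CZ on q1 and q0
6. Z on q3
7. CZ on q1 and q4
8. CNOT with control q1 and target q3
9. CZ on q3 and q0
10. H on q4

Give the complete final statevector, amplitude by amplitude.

The resulting statevector has amplitude 1/2 on |00000>, 1/2 on |00001>, -1/2 on |00010>, -1/2 on |00011>, and 0 on every other basis state.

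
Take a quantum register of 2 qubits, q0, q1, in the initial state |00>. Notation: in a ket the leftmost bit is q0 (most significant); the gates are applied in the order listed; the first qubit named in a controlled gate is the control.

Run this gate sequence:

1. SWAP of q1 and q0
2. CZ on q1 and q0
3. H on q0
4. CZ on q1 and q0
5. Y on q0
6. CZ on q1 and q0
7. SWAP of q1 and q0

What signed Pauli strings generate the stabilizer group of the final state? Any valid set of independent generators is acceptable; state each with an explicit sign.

The stabilizer group can be generated by -IX, +ZI, among other valid generating sets.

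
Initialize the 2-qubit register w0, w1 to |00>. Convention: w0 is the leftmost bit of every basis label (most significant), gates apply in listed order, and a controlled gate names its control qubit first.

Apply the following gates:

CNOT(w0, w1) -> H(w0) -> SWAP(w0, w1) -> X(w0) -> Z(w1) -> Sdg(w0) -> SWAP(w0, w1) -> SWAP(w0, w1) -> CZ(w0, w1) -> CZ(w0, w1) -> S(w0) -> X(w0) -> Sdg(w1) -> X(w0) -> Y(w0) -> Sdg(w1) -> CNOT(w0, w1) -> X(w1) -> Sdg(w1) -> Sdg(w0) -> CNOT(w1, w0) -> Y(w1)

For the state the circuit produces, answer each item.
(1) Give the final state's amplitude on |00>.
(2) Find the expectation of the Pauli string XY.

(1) |00> carries amplitude 0 in the final state.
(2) The observable XY averages to -1.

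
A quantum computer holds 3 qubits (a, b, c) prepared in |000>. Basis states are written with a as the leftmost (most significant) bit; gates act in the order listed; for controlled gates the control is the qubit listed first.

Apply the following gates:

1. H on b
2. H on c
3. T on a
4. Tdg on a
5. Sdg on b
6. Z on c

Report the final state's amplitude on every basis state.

After the circuit, the state carries amplitude 1/2 on |000>, -1/2 on |001>, -I/2 on |010>, I/2 on |011>, 0 on |100>, 0 on |101>, 0 on |110>, 0 on |111>.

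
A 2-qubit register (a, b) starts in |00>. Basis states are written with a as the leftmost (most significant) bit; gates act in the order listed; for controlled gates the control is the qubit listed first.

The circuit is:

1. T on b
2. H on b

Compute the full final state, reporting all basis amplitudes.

The final amplitudes are sqrt(2)/2 on |00>, sqrt(2)/2 on |01>, 0 on |10>, 0 on |11>.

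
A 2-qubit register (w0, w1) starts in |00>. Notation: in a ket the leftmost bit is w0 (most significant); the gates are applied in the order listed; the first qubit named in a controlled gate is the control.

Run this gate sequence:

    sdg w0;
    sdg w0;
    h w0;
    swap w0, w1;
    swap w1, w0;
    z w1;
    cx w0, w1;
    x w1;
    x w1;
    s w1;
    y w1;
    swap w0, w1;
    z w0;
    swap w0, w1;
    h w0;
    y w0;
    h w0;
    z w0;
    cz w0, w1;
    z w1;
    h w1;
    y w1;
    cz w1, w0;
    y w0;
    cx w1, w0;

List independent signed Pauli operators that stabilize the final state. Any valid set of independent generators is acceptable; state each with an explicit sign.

The final state is stabilized by the group generated by +YZ, -ZY; other independent generating sets are equally valid.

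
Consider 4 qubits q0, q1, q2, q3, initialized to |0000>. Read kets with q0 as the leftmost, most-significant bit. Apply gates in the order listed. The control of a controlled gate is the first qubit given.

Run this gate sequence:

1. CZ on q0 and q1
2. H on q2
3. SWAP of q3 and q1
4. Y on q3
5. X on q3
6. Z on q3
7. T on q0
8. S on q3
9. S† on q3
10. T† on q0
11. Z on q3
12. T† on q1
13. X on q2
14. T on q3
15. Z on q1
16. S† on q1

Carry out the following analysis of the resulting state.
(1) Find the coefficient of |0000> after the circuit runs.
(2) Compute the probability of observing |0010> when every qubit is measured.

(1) |0000> carries amplitude sqrt(2)*I/2 in the final state. Key observation: steps 6-11 multiply out to the identity, so the circuit reduces to the remaining gates.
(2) Outcome |0010> occurs with probability 1/2.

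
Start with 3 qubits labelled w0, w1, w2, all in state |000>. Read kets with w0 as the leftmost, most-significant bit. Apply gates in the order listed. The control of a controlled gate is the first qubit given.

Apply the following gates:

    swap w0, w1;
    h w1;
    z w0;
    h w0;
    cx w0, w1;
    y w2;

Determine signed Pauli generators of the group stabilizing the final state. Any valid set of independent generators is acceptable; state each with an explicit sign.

One valid set of independent stabilizer generators is +XII, +IXI, -IIZ (any independent generating set of the same group is equally correct).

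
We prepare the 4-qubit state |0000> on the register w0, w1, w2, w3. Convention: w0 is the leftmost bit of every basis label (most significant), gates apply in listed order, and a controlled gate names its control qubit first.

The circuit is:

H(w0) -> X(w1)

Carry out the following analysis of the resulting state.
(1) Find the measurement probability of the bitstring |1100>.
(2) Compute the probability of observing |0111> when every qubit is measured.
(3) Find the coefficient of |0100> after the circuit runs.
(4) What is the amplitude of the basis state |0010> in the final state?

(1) Outcome |1100> occurs with probability 1/2.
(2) A full measurement returns |0111> with probability 0.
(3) |0100> carries amplitude sqrt(2)/2 in the final state.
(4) The amplitude on |0010> is 0.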